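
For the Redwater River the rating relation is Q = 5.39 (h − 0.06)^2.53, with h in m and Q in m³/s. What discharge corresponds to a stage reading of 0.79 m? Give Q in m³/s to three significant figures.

Q = 5.39 × (0.79 − 0.06)^2.53 = 5.39 × 0.73^2.53 = 2.431 m³/s

2.43 m³/s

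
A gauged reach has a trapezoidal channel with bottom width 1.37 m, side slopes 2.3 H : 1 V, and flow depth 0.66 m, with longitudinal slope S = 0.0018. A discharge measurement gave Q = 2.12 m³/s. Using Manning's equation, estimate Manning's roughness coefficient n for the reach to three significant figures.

0.0210

A = (b + z·y)·y = (1.37 + 2.3×0.66)×0.66 = 1.906 m²
P = b + 2y√(1+z²) = 1.37 + 2×0.66×√(1+2.3²) = 4.681 m
R = A/P = 1.906/4.681 = 0.4072 m
n = (1/Q)·A·R^(2/3)·S^(1/2) = (1/2.12) × 1.906 × 0.5494 × 0.04243 = 0.02096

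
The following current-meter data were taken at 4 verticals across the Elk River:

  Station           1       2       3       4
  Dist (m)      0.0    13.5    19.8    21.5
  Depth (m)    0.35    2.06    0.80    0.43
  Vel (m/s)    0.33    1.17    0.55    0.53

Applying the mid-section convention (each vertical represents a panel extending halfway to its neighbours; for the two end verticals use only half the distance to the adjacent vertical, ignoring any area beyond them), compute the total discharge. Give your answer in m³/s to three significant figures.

w_1 = (13.5 − 0.0)/2 = 6.75 m; q_1 = 0.33 × 0.35 × 6.75 = 0.7796 m³/s
w_2 = (19.8 − 0.0)/2 = 9.9 m; q_2 = 1.17 × 2.06 × 9.9 = 23.86 m³/s
w_3 = (21.5 − 13.5)/2 = 4 m; q_3 = 0.55 × 0.80 × 4 = 1.760 m³/s
w_4 = (21.5 − 19.8)/2 = 0.85 m; q_4 = 0.53 × 0.43 × 0.85 = 0.1937 m³/s
Q = Σ qᵢ = 26.59 m³/s

26.6 m³/s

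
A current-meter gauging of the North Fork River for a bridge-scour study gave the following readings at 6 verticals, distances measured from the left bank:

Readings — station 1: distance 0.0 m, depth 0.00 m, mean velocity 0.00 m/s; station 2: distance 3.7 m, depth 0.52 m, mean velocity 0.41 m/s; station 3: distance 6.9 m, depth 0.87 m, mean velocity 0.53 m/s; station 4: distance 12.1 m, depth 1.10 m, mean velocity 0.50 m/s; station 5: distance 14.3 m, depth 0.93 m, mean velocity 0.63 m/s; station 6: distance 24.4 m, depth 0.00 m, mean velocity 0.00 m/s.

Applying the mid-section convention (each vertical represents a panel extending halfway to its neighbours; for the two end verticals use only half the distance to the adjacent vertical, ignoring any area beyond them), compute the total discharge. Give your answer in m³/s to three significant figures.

8.31 m³/s

w_2 = (6.9 − 0.0)/2 = 3.45 m; q_2 = 0.41 × 0.52 × 3.45 = 0.7355 m³/s
w_3 = (12.1 − 3.7)/2 = 4.2 m; q_3 = 0.53 × 0.87 × 4.2 = 1.937 m³/s
w_4 = (14.3 − 6.9)/2 = 3.7 m; q_4 = 0.50 × 1.10 × 3.7 = 2.035 m³/s
w_5 = (24.4 − 12.1)/2 = 6.15 m; q_5 = 0.63 × 0.93 × 6.15 = 3.603 m³/s
Stations 1, 6 contribute zero (depth or velocity is 0).
Q = Σ qᵢ = 8.310 m³/s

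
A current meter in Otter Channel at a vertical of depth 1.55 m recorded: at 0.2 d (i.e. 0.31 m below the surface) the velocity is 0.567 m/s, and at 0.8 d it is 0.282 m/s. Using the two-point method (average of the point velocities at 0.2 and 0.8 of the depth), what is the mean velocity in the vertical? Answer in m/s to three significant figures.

0.425 m/s

v̄ = (0.567 + 0.282) / 2 = 0.4245 m/s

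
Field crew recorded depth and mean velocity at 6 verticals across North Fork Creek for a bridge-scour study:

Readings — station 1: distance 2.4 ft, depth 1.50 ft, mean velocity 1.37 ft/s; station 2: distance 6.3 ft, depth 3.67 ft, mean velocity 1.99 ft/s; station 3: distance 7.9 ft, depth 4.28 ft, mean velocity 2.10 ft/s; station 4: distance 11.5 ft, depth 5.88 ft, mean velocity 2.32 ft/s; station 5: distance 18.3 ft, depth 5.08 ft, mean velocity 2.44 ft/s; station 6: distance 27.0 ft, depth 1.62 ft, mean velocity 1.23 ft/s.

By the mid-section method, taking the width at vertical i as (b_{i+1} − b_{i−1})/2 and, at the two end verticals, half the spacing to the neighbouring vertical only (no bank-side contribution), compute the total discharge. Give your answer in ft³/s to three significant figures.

w_1 = (6.3 − 2.4)/2 = 1.95 ft; q_1 = 1.37 × 1.50 × 1.95 = 4.007 ft³/s
w_2 = (7.9 − 2.4)/2 = 2.75 ft; q_2 = 1.99 × 3.67 × 2.75 = 20.08 ft³/s
w_3 = (11.5 − 6.3)/2 = 2.6 ft; q_3 = 2.10 × 4.28 × 2.6 = 23.37 ft³/s
w_4 = (18.3 − 7.9)/2 = 5.2 ft; q_4 = 2.32 × 5.88 × 5.2 = 70.94 ft³/s
w_5 = (27.0 − 11.5)/2 = 7.75 ft; q_5 = 2.44 × 5.08 × 7.75 = 96.06 ft³/s
w_6 = (27.0 − 18.3)/2 = 4.35 ft; q_6 = 1.23 × 1.62 × 4.35 = 8.668 ft³/s
Q = Σ qᵢ = 223.1 ft³/s

223 ft³/s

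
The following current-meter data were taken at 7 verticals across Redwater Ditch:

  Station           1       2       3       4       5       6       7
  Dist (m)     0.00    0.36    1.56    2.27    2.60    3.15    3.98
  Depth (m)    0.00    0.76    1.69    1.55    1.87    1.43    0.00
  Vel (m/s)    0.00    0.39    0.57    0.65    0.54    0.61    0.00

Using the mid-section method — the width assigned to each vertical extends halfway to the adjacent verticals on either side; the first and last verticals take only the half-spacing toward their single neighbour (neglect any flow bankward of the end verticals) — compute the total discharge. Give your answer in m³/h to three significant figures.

w_2 = (1.56 − 0.00)/2 = 0.78 m; q_2 = 0.39 × 0.76 × 0.78 = 0.2312 m³/s
w_3 = (2.27 − 0.36)/2 = 0.955 m; q_3 = 0.57 × 1.69 × 0.955 = 0.9200 m³/s
w_4 = (2.60 − 1.56)/2 = 0.52 m; q_4 = 0.65 × 1.55 × 0.52 = 0.5239 m³/s
w_5 = (3.15 − 2.27)/2 = 0.44 m; q_5 = 0.54 × 1.87 × 0.44 = 0.4443 m³/s
w_6 = (3.98 − 2.60)/2 = 0.69 m; q_6 = 0.61 × 1.43 × 0.69 = 0.6019 m³/s
Stations 1, 7 contribute zero (depth or velocity is 0).
Q = Σ qᵢ = 2.721 m³/s
= 2.721 × 3600 = 9796 m³/h

9800 m³/h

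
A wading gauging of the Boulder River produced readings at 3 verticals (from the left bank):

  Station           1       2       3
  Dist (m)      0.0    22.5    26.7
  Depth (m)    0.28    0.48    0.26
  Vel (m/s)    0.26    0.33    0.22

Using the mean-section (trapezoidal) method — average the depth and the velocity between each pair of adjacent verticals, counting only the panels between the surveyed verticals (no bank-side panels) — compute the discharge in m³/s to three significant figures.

2.95 m³/s

Panel 1-2: Δb = 22.5 m, d̄ = (0.28+0.48)/2 = 0.38, v̄ = (0.26+0.33)/2 = 0.295 → q = 22.5×0.38×0.295 = 2.522 m³/s
Panel 2-3: Δb = 4.2 m, d̄ = (0.48+0.26)/2 = 0.37, v̄ = (0.33+0.22)/2 = 0.275 → q = 4.2×0.37×0.275 = 0.4274 m³/s
Q = Σ q = 2.950 m³/s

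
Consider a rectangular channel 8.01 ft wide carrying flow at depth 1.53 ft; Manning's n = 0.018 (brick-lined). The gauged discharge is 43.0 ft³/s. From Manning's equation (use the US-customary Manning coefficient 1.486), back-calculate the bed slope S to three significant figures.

A = b·y = 8.01 × 1.53 = 12.26 ft²
P = b + 2y = 8.01 + 2×1.53 = 11.07 ft
R = A/P = 12.26/11.07 = 1.107 ft
S = (Q·n / (1.486·A·R^(2/3)))² = (43.0×0.018 / (1.486×12.26×1.070))² = 0.001577

0.00158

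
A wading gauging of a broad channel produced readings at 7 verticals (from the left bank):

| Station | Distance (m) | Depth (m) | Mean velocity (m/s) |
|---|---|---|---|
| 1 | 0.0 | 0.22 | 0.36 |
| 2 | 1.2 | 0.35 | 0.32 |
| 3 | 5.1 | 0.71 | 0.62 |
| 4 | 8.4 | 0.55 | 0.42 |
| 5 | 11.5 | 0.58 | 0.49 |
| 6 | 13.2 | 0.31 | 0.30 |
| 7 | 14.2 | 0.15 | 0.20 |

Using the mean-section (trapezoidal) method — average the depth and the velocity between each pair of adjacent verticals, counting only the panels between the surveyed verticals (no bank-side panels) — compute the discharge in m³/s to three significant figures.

3.32 m³/s

Panel 1-2: Δb = 1.2 m, d̄ = (0.22+0.35)/2 = 0.285, v̄ = (0.36+0.32)/2 = 0.34 → q = 1.2×0.285×0.34 = 0.1163 m³/s
Panel 2-3: Δb = 3.9 m, d̄ = (0.35+0.71)/2 = 0.53, v̄ = (0.32+0.62)/2 = 0.47 → q = 3.9×0.53×0.47 = 0.9715 m³/s
Panel 3-4: Δb = 3.3 m, d̄ = (0.71+0.55)/2 = 0.63, v̄ = (0.62+0.42)/2 = 0.52 → q = 3.3×0.63×0.52 = 1.081 m³/s
Panel 4-5: Δb = 3.1 m, d̄ = (0.55+0.58)/2 = 0.565, v̄ = (0.42+0.49)/2 = 0.455 → q = 3.1×0.565×0.455 = 0.7969 m³/s
Panel 5-6: Δb = 1.7 m, d̄ = (0.58+0.31)/2 = 0.445, v̄ = (0.49+0.30)/2 = 0.395 → q = 1.7×0.445×0.395 = 0.2988 m³/s
Panel 6-7: Δb = 1 m, d̄ = (0.31+0.15)/2 = 0.23, v̄ = (0.30+0.20)/2 = 0.25 → q = 1×0.23×0.25 = 0.05750 m³/s
Q = Σ q = 3.322 m³/s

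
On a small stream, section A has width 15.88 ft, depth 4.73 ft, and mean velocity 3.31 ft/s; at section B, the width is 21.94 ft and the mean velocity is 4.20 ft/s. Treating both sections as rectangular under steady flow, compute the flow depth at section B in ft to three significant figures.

2.70 ft

Q = A₁V₁ = (15.88×4.73) × 3.31 = 248.6 ft³/s
d₂ = Q/(b₂ V₂) = 248.6/(21.94×4.20) = 2.698 ft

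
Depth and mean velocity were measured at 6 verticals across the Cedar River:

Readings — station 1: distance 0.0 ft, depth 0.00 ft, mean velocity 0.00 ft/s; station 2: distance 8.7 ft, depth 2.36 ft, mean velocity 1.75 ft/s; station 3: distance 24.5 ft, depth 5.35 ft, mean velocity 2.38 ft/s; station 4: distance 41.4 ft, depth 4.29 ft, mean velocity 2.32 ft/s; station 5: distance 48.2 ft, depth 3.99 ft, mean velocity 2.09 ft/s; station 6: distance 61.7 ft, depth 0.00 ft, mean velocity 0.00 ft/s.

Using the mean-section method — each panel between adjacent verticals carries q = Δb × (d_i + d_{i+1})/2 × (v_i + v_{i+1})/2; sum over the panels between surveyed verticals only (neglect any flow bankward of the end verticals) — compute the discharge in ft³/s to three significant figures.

Panel 1-2: Δb = 8.7 ft, d̄ = (0.00+2.36)/2 = 1.18, v̄ = (0.00+1.75)/2 = 0.875 → q = 8.7×1.18×0.875 = 8.983 ft³/s
Panel 2-3: Δb = 15.8 ft, d̄ = (2.36+5.35)/2 = 3.855, v̄ = (1.75+2.38)/2 = 2.065 → q = 15.8×3.855×2.065 = 125.8 ft³/s
Panel 3-4: Δb = 16.9 ft, d̄ = (5.35+4.29)/2 = 4.82, v̄ = (2.38+2.32)/2 = 2.35 → q = 16.9×4.82×2.35 = 191.4 ft³/s
Panel 4-5: Δb = 6.8 ft, d̄ = (4.29+3.99)/2 = 4.14, v̄ = (2.32+2.09)/2 = 2.205 → q = 6.8×4.14×2.205 = 62.08 ft³/s
Panel 5-6: Δb = 13.5 ft, d̄ = (3.99+0.00)/2 = 1.995, v̄ = (2.09+0.00)/2 = 1.045 → q = 13.5×1.995×1.045 = 28.14 ft³/s
Q = Σ q = 416.4 ft³/s

416 ft³/s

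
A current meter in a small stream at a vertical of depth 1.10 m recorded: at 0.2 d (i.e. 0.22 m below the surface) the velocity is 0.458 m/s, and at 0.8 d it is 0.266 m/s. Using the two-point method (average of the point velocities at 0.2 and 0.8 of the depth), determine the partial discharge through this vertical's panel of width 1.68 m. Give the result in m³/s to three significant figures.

0.669 m³/s

v̄ = (0.458 + 0.266) / 2 = 0.3620 m/s
q = v̄ × d × w = 0.3620 × 1.10 × 1.68 = 0.6690 m³/s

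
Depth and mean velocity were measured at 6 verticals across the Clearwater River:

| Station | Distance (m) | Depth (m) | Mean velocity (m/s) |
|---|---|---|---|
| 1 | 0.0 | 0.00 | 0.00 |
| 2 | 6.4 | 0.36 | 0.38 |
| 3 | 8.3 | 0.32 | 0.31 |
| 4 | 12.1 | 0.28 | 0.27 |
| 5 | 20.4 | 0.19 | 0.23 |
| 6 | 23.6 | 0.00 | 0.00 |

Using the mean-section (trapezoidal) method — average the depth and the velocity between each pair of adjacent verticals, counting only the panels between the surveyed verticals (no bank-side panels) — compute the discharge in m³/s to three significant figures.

Panel 1-2: Δb = 6.4 m, d̄ = (0.00+0.36)/2 = 0.18, v̄ = (0.00+0.38)/2 = 0.19 → q = 6.4×0.18×0.19 = 0.2189 m³/s
Panel 2-3: Δb = 1.9 m, d̄ = (0.36+0.32)/2 = 0.34, v̄ = (0.38+0.31)/2 = 0.345 → q = 1.9×0.34×0.345 = 0.2229 m³/s
Panel 3-4: Δb = 3.8 m, d̄ = (0.32+0.28)/2 = 0.3, v̄ = (0.31+0.27)/2 = 0.29 → q = 3.8×0.3×0.29 = 0.3306 m³/s
Panel 4-5: Δb = 8.3 m, d̄ = (0.28+0.19)/2 = 0.235, v̄ = (0.27+0.23)/2 = 0.25 → q = 8.3×0.235×0.25 = 0.4876 m³/s
Panel 5-6: Δb = 3.2 m, d̄ = (0.19+0.00)/2 = 0.095, v̄ = (0.23+0.00)/2 = 0.115 → q = 3.2×0.095×0.115 = 0.03496 m³/s
Q = Σ q = 1.295 m³/s

1.29 m³/s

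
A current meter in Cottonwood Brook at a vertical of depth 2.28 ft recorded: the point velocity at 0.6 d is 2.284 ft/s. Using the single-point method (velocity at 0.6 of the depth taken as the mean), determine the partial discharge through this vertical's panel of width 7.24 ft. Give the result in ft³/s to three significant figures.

37.7 ft³/s

v̄ = v₀.₆ = 2.284 ft/s
q = v̄ × d × w = 2.284 × 2.28 × 7.24 = 37.70 ft³/s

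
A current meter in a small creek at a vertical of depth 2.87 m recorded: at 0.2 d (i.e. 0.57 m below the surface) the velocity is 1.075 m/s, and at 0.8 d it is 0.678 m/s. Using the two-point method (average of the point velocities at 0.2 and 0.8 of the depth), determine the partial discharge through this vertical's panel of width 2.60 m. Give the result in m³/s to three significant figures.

6.54 m³/s

v̄ = (1.075 + 0.678) / 2 = 0.8765 m/s
q = v̄ × d × w = 0.8765 × 2.87 × 2.60 = 6.540 m³/s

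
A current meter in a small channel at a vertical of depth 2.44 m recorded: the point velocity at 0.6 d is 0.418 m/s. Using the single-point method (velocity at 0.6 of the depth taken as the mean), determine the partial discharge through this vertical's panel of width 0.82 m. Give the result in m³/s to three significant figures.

v̄ = v₀.₆ = 0.418 m/s
q = v̄ × d × w = 0.4180 × 2.44 × 0.82 = 0.8363 m³/s

0.836 m³/s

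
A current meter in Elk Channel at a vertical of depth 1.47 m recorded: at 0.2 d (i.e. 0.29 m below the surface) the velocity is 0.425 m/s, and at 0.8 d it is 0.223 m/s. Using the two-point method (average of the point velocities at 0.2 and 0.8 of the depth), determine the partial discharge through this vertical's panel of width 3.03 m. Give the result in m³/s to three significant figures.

1.44 m³/s

v̄ = (0.425 + 0.223) / 2 = 0.3240 m/s
q = v̄ × d × w = 0.3240 × 1.47 × 3.03 = 1.443 m³/s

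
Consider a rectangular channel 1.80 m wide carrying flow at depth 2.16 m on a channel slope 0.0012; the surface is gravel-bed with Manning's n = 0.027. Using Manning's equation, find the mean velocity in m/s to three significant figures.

A = b·y = 1.80 × 2.16 = 3.888 m²
P = b + 2y = 1.80 + 2×2.16 = 6.120 m
R = A/P = 3.888/6.120 = 0.6353 m
Q = (1/n)·A·R^(2/3)·S^(1/2) = (1/0.027) × 3.888 × 0.6353^(2/3) × 0.0012^(1/2) = 3.686 m³/s
V = Q/A = 3.686/3.888 = 0.9481 m/s

0.948 m/s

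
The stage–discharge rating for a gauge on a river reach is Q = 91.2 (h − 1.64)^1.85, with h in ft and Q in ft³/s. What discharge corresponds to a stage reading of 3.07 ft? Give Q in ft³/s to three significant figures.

Q = 91.2 × (3.07 − 1.64)^1.85 = 91.2 × 1.43^1.85 = 176.8 ft³/s

177 ft³/s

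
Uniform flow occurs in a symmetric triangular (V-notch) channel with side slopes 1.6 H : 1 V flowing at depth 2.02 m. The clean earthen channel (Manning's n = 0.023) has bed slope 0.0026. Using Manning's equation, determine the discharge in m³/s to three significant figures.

A = z·y² = 1.6×2.02² = 6.529 m²
P = 2y√(1+z²) = 2×2.02×√(1+1.6²) = 7.623 m
R = A/P = 6.529/7.623 = 0.8565 m
Q = (1/n)·A·R^(2/3)·S^(1/2) = (1/0.023) × 6.529 × 0.8565^(2/3) × 0.0026^(1/2) = 13.05 m³/s

13.1 m³/s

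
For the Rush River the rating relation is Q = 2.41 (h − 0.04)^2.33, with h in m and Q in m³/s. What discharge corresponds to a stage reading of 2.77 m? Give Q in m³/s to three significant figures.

Q = 2.41 × (2.77 − 0.04)^2.33 = 2.41 × 2.73^2.33 = 25.02 m³/s

25.0 m³/s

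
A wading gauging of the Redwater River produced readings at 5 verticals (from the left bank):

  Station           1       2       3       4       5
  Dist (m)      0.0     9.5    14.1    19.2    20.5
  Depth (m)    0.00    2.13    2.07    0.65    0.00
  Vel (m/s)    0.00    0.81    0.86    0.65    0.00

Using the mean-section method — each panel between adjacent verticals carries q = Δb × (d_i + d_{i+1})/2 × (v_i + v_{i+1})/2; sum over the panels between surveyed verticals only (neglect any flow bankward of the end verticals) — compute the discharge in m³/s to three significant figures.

Panel 1-2: Δb = 9.5 m, d̄ = (0.00+2.13)/2 = 1.065, v̄ = (0.00+0.81)/2 = 0.405 → q = 9.5×1.065×0.405 = 4.098 m³/s
Panel 2-3: Δb = 4.6 m, d̄ = (2.13+2.07)/2 = 2.1, v̄ = (0.81+0.86)/2 = 0.835 → q = 4.6×2.1×0.835 = 8.066 m³/s
Panel 3-4: Δb = 5.1 m, d̄ = (2.07+0.65)/2 = 1.36, v̄ = (0.86+0.65)/2 = 0.755 → q = 5.1×1.36×0.755 = 5.237 m³/s
Panel 4-5: Δb = 1.3 m, d̄ = (0.65+0.00)/2 = 0.325, v̄ = (0.65+0.00)/2 = 0.325 → q = 1.3×0.325×0.325 = 0.1373 m³/s
Q = Σ q = 17.54 m³/s

17.5 m³/s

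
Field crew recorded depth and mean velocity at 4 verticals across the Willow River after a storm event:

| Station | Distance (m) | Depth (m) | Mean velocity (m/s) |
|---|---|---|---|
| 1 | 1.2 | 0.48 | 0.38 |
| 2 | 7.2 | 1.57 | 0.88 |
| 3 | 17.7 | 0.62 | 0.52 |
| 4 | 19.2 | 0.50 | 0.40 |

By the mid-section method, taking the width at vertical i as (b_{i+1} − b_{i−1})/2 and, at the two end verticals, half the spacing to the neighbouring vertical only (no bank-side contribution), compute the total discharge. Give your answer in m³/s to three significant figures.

w_1 = (7.2 − 1.2)/2 = 3 m; q_1 = 0.38 × 0.48 × 3 = 0.5472 m³/s
w_2 = (17.7 − 1.2)/2 = 8.25 m; q_2 = 0.88 × 1.57 × 8.25 = 11.40 m³/s
w_3 = (19.2 − 7.2)/2 = 6 m; q_3 = 0.52 × 0.62 × 6 = 1.934 m³/s
w_4 = (19.2 − 17.7)/2 = 0.75 m; q_4 = 0.40 × 0.50 × 0.75 = 0.1500 m³/s
Q = Σ qᵢ = 14.03 m³/s

14.0 m³/s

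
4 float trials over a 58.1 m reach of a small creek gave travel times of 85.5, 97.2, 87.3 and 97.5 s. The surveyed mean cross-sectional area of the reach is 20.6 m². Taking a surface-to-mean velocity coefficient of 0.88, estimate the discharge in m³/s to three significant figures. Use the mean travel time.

11.5 m³/s

t̄ = (85.5 + 97.2 + 87.3 + 97.5) / 4 = 91.875 s
v_surface = L / t̄ = 58.1 / 91.875 = 0.6324 m/s
v_mean = 0.88 × 0.6324 = 0.5565 m/s
Q = A × v_mean = 20.6 × 0.5565 = 11.46 m³/s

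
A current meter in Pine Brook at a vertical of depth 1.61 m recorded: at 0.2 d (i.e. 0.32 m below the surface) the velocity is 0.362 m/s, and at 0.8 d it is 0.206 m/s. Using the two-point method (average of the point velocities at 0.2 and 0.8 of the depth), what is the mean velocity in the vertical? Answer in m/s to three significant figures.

v̄ = (0.362 + 0.206) / 2 = 0.2840 m/s

0.284 m/s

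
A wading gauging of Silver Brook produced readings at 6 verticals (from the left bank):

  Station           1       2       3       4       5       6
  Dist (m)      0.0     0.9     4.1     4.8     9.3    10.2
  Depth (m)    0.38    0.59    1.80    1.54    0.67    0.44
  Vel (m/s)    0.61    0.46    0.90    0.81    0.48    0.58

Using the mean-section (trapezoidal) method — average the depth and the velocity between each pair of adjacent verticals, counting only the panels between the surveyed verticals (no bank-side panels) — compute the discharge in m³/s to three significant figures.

7.31 m³/s

Panel 1-2: Δb = 0.9 m, d̄ = (0.38+0.59)/2 = 0.485, v̄ = (0.61+0.46)/2 = 0.535 → q = 0.9×0.485×0.535 = 0.2335 m³/s
Panel 2-3: Δb = 3.2 m, d̄ = (0.59+1.80)/2 = 1.195, v̄ = (0.46+0.90)/2 = 0.68 → q = 3.2×1.195×0.68 = 2.600 m³/s
Panel 3-4: Δb = 0.7 m, d̄ = (1.80+1.54)/2 = 1.67, v̄ = (0.90+0.81)/2 = 0.855 → q = 0.7×1.67×0.855 = 0.9995 m³/s
Panel 4-5: Δb = 4.5 m, d̄ = (1.54+0.67)/2 = 1.105, v̄ = (0.81+0.48)/2 = 0.645 → q = 4.5×1.105×0.645 = 3.207 m³/s
Panel 5-6: Δb = 0.9 m, d̄ = (0.67+0.44)/2 = 0.555, v̄ = (0.48+0.58)/2 = 0.53 → q = 0.9×0.555×0.53 = 0.2647 m³/s
Q = Σ q = 7.305 m³/s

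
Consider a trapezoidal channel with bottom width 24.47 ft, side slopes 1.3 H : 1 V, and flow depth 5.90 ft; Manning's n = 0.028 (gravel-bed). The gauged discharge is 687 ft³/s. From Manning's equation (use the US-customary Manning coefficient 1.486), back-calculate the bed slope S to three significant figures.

A = (b + z·y)·y = (24.47 + 1.3×5.90)×5.90 = 189.6 ft²
P = b + 2y√(1+z²) = 24.47 + 2×5.90×√(1+1.3²) = 43.82 ft
R = A/P = 189.6/43.82 = 4.327 ft
S = (Q·n / (1.486·A·R^(2/3)))² = (687×0.028 / (1.486×189.6×2.655))² = 0.0006609

0.000661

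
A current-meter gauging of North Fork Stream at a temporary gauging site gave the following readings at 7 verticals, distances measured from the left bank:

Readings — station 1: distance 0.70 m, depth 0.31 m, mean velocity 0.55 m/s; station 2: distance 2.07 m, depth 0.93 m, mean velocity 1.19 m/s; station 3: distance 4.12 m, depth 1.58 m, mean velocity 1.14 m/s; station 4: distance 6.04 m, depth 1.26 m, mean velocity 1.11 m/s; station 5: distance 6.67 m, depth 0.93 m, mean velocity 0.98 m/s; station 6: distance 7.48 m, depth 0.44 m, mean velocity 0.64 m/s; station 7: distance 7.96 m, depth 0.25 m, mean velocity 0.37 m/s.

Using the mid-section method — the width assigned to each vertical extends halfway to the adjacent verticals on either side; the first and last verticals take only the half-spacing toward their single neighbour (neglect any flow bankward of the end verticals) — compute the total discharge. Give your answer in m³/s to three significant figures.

8.23 m³/s

w_1 = (2.07 − 0.70)/2 = 0.685 m; q_1 = 0.55 × 0.31 × 0.685 = 0.1168 m³/s
w_2 = (4.12 − 0.70)/2 = 1.71 m; q_2 = 1.19 × 0.93 × 1.71 = 1.892 m³/s
w_3 = (6.04 − 2.07)/2 = 1.985 m; q_3 = 1.14 × 1.58 × 1.985 = 3.575 m³/s
w_4 = (6.67 − 4.12)/2 = 1.275 m; q_4 = 1.11 × 1.26 × 1.275 = 1.783 m³/s
w_5 = (7.48 − 6.04)/2 = 0.72 m; q_5 = 0.98 × 0.93 × 0.72 = 0.6562 m³/s
w_6 = (7.96 − 6.67)/2 = 0.645 m; q_6 = 0.64 × 0.44 × 0.645 = 0.1816 m³/s
w_7 = (7.96 − 7.48)/2 = 0.24 m; q_7 = 0.37 × 0.25 × 0.24 = 0.02220 m³/s
Q = Σ qᵢ = 8.228 m³/s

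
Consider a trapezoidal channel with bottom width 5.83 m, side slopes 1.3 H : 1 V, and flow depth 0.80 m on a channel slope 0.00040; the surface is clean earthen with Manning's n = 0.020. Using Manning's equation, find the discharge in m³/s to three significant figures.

A = (b + z·y)·y = (5.83 + 1.3×0.80)×0.80 = 5.496 m²
P = b + 2y√(1+z²) = 5.83 + 2×0.80×√(1+1.3²) = 8.454 m
R = A/P = 5.496/8.454 = 0.6501 m
Q = (1/n)·A·R^(2/3)·S^(1/2) = (1/0.020) × 5.496 × 0.6501^(2/3) × 0.00040^(1/2) = 4.124 m³/s

4.12 m³/s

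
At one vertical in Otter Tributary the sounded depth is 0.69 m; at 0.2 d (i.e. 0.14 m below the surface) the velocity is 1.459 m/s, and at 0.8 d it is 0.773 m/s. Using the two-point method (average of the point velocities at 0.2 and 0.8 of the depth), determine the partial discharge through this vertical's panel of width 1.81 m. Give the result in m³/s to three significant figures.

1.39 m³/s

v̄ = (1.459 + 0.773) / 2 = 1.116 m/s
q = v̄ × d × w = 1.116 × 0.69 × 1.81 = 1.394 m³/s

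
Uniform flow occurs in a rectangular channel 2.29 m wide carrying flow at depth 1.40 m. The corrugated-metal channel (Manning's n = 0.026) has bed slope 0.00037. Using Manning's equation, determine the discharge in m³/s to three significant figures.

A = b·y = 2.29 × 1.40 = 3.206 m²
P = b + 2y = 2.29 + 2×1.40 = 5.090 m
R = A/P = 3.206/5.090 = 0.6299 m
Q = (1/n)·A·R^(2/3)·S^(1/2) = (1/0.026) × 3.206 × 0.6299^(2/3) × 0.00037^(1/2) = 1.743 m³/s

1.74 m³/s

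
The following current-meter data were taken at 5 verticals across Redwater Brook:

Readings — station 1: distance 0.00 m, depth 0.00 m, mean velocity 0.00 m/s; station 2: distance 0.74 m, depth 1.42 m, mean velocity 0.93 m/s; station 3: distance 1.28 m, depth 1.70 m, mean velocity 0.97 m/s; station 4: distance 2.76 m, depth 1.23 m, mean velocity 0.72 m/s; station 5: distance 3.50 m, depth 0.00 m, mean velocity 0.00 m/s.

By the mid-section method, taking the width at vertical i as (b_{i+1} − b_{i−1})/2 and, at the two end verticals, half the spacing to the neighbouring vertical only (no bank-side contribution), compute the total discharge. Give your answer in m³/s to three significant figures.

3.49 m³/s

w_2 = (1.28 − 0.00)/2 = 0.64 m; q_2 = 0.93 × 1.42 × 0.64 = 0.8452 m³/s
w_3 = (2.76 − 0.74)/2 = 1.01 m; q_3 = 0.97 × 1.70 × 1.01 = 1.665 m³/s
w_4 = (3.50 − 1.28)/2 = 1.11 m; q_4 = 0.72 × 1.23 × 1.11 = 0.9830 m³/s
Stations 1, 5 contribute zero (depth or velocity is 0).
Q = Σ qᵢ = 3.494 m³/s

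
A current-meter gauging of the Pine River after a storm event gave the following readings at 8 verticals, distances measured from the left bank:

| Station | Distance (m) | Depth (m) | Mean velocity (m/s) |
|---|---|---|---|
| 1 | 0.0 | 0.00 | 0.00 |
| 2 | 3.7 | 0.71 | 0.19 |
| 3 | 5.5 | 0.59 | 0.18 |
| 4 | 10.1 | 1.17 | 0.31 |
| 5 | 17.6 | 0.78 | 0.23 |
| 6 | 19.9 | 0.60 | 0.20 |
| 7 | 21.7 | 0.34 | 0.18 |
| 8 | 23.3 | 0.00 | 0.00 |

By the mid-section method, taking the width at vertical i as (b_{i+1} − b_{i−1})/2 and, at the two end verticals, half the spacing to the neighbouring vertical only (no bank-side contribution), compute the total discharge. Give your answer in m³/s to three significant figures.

w_2 = (5.5 − 0.0)/2 = 2.75 m; q_2 = 0.19 × 0.71 × 2.75 = 0.3710 m³/s
w_3 = (10.1 − 3.7)/2 = 3.2 m; q_3 = 0.18 × 0.59 × 3.2 = 0.3398 m³/s
w_4 = (17.6 − 5.5)/2 = 6.05 m; q_4 = 0.31 × 1.17 × 6.05 = 2.194 m³/s
w_5 = (19.9 − 10.1)/2 = 4.9 m; q_5 = 0.23 × 0.78 × 4.9 = 0.8791 m³/s
w_6 = (21.7 − 17.6)/2 = 2.05 m; q_6 = 0.20 × 0.60 × 2.05 = 0.2460 m³/s
w_7 = (23.3 − 19.9)/2 = 1.7 m; q_7 = 0.18 × 0.34 × 1.7 = 0.1040 m³/s
Stations 1, 8 contribute zero (depth or velocity is 0).
Q = Σ qᵢ = 4.134 m³/s

4.13 m³/s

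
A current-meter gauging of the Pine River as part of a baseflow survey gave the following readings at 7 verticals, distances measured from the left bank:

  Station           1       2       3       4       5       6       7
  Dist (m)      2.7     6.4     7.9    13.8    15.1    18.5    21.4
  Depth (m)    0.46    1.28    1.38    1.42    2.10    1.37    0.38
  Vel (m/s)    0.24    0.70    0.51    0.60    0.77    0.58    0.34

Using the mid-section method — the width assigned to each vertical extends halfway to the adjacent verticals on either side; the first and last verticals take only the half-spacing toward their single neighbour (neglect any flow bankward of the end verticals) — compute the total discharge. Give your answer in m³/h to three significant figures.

52900 m³/h

w_1 = (6.4 − 2.7)/2 = 1.85 m; q_1 = 0.24 × 0.46 × 1.85 = 0.2042 m³/s
w_2 = (7.9 − 2.7)/2 = 2.6 m; q_2 = 0.70 × 1.28 × 2.6 = 2.330 m³/s
w_3 = (13.8 − 6.4)/2 = 3.7 m; q_3 = 0.51 × 1.38 × 3.7 = 2.604 m³/s
w_4 = (15.1 − 7.9)/2 = 3.6 m; q_4 = 0.60 × 1.42 × 3.6 = 3.067 m³/s
w_5 = (18.5 − 13.8)/2 = 2.35 m; q_5 = 0.77 × 2.10 × 2.35 = 3.800 m³/s
w_6 = (21.4 − 15.1)/2 = 3.15 m; q_6 = 0.58 × 1.37 × 3.15 = 2.503 m³/s
w_7 = (21.4 − 18.5)/2 = 1.45 m; q_7 = 0.34 × 0.38 × 1.45 = 0.1873 m³/s
Q = Σ qᵢ = 14.70 m³/s
= 14.70 × 3600 = 52900 m³/h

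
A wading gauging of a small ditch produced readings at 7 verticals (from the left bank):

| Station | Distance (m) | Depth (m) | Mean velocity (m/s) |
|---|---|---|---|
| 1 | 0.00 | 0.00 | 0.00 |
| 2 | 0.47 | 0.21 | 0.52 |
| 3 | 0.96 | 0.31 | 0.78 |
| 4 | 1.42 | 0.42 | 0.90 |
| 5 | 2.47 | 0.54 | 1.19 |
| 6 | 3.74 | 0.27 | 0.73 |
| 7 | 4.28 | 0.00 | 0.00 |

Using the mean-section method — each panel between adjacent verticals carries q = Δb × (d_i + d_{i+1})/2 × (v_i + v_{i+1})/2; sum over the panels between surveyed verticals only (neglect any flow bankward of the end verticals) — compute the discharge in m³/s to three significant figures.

1.28 m³/s

Panel 1-2: Δb = 0.47 m, d̄ = (0.00+0.21)/2 = 0.105, v̄ = (0.00+0.52)/2 = 0.26 → q = 0.47×0.105×0.26 = 0.01283 m³/s
Panel 2-3: Δb = 0.49 m, d̄ = (0.21+0.31)/2 = 0.26, v̄ = (0.52+0.78)/2 = 0.65 → q = 0.49×0.26×0.65 = 0.08281 m³/s
Panel 3-4: Δb = 0.46 m, d̄ = (0.31+0.42)/2 = 0.365, v̄ = (0.78+0.90)/2 = 0.84 → q = 0.46×0.365×0.84 = 0.1410 m³/s
Panel 4-5: Δb = 1.05 m, d̄ = (0.42+0.54)/2 = 0.48, v̄ = (0.90+1.19)/2 = 1.045 → q = 1.05×0.48×1.045 = 0.5267 m³/s
Panel 5-6: Δb = 1.27 m, d̄ = (0.54+0.27)/2 = 0.405, v̄ = (1.19+0.73)/2 = 0.96 → q = 1.27×0.405×0.96 = 0.4938 m³/s
Panel 6-7: Δb = 0.54 m, d̄ = (0.27+0.00)/2 = 0.135, v̄ = (0.73+0.00)/2 = 0.365 → q = 0.54×0.135×0.365 = 0.02661 m³/s
Q = Σ q = 1.284 m³/s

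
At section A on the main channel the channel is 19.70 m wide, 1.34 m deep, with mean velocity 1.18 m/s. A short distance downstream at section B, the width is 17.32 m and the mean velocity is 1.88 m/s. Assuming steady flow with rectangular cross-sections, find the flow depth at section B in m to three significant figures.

Q = A₁V₁ = (19.70×1.34) × 1.18 = 31.15 m³/s
d₂ = Q/(b₂ V₂) = 31.15/(17.32×1.88) = 0.9566 m

0.957 m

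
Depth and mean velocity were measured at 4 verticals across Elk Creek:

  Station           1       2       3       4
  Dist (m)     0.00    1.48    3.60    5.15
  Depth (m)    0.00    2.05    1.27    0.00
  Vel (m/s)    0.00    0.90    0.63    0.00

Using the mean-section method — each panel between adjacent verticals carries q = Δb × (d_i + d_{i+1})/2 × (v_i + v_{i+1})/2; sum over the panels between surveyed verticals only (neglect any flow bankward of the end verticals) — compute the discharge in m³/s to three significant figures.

3.68 m³/s

Panel 1-2: Δb = 1.48 m, d̄ = (0.00+2.05)/2 = 1.025, v̄ = (0.00+0.90)/2 = 0.45 → q = 1.48×1.025×0.45 = 0.6827 m³/s
Panel 2-3: Δb = 2.12 m, d̄ = (2.05+1.27)/2 = 1.66, v̄ = (0.90+0.63)/2 = 0.765 → q = 2.12×1.66×0.765 = 2.692 m³/s
Panel 3-4: Δb = 1.55 m, d̄ = (1.27+0.00)/2 = 0.635, v̄ = (0.63+0.00)/2 = 0.315 → q = 1.55×0.635×0.315 = 0.3100 m³/s
Q = Σ q = 3.685 m³/s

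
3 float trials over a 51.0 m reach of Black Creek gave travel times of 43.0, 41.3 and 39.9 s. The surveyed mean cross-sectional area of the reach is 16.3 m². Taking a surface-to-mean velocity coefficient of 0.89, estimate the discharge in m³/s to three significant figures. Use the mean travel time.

t̄ = (43.0 + 41.3 + 39.9) / 3 = 41.4 s
v_surface = L / t̄ = 51.0 / 41.4 = 1.232 m/s
v_mean = 0.89 × 1.232 = 1.096 m/s
Q = A × v_mean = 16.3 × 1.096 = 17.87 m³/s

17.9 m³/s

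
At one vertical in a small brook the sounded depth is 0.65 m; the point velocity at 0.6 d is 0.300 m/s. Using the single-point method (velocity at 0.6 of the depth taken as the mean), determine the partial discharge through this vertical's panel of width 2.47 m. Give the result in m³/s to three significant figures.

0.482 m³/s

v̄ = v₀.₆ = 0.300 m/s
q = v̄ × d × w = 0.3000 × 0.65 × 2.47 = 0.4817 m³/s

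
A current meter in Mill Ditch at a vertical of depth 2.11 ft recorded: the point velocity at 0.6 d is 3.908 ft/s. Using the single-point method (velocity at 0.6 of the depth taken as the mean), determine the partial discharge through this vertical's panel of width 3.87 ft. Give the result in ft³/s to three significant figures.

v̄ = v₀.₆ = 3.908 ft/s
q = v̄ × d × w = 3.908 × 2.11 × 3.87 = 31.91 ft³/s

31.9 ft³/s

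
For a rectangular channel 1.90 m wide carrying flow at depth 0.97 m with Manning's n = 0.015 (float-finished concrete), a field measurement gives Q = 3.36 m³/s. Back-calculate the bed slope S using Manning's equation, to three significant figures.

A = b·y = 1.90 × 0.97 = 1.843 m²
P = b + 2y = 1.90 + 2×0.97 = 3.840 m
R = A/P = 1.843/3.840 = 0.4799 m
S = (Q·n / (1·A·R^(2/3)))² = (3.36×0.015 / (1×1.843×0.6130))² = 0.001990

0.00199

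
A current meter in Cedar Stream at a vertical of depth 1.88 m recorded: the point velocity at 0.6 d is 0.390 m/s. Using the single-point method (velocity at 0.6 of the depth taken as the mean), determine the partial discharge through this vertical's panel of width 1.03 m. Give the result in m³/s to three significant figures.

v̄ = v₀.₆ = 0.390 m/s
q = v̄ × d × w = 0.3900 × 1.88 × 1.03 = 0.7552 m³/s

0.755 m³/s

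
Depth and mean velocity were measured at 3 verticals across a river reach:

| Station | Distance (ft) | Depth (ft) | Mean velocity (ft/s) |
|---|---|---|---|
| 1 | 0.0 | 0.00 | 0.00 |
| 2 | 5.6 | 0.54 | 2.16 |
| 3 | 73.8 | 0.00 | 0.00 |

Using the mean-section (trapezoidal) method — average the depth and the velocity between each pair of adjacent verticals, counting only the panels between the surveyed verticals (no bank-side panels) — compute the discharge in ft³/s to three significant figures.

21.5 ft³/s

Panel 1-2: Δb = 5.6 ft, d̄ = (0.00+0.54)/2 = 0.27, v̄ = (0.00+2.16)/2 = 1.08 → q = 5.6×0.27×1.08 = 1.633 ft³/s
Panel 2-3: Δb = 68.2 ft, d̄ = (0.54+0.00)/2 = 0.27, v̄ = (2.16+0.00)/2 = 1.08 → q = 68.2×0.27×1.08 = 19.89 ft³/s
Q = Σ q = 21.52 ft³/s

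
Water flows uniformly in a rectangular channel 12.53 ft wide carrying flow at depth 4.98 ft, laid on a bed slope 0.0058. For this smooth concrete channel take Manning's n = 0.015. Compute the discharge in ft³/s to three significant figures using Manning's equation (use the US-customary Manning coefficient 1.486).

930 ft³/s

A = b·y = 12.53 × 4.98 = 62.40 ft²
P = b + 2y = 12.53 + 2×4.98 = 22.49 ft
R = A/P = 62.40/22.49 = 2.775 ft
Q = (1.486/n)·A·R^(2/3)·S^(1/2) = (1.486/0.015) × 62.40 × 2.775^(2/3) × 0.0058^(1/2) = 929.6 ft³/s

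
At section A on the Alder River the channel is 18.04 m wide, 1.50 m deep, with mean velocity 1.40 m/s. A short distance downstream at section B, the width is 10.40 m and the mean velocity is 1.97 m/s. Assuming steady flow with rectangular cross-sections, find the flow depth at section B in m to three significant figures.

Q = A₁V₁ = (18.04×1.50) × 1.40 = 37.88 m³/s
d₂ = Q/(b₂ V₂) = 37.88/(10.40×1.97) = 1.849 m

1.85 m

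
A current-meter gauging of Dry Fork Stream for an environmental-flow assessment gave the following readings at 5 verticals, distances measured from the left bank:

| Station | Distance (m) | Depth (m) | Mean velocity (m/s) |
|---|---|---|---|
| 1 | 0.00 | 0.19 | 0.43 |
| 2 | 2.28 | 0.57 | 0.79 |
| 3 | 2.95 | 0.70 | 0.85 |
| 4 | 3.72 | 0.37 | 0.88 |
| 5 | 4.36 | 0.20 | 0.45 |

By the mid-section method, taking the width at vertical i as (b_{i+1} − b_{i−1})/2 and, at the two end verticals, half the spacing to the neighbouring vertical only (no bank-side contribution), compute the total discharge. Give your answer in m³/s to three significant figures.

1.44 m³/s

w_1 = (2.28 − 0.00)/2 = 1.14 m; q_1 = 0.43 × 0.19 × 1.14 = 0.09314 m³/s
w_2 = (2.95 − 0.00)/2 = 1.475 m; q_2 = 0.79 × 0.57 × 1.475 = 0.6642 m³/s
w_3 = (3.72 − 2.28)/2 = 0.72 m; q_3 = 0.85 × 0.70 × 0.72 = 0.4284 m³/s
w_4 = (4.36 − 2.95)/2 = 0.705 m; q_4 = 0.88 × 0.37 × 0.705 = 0.2295 m³/s
w_5 = (4.36 − 3.72)/2 = 0.32 m; q_5 = 0.45 × 0.20 × 0.32 = 0.02880 m³/s
Q = Σ qᵢ = 1.444 m³/s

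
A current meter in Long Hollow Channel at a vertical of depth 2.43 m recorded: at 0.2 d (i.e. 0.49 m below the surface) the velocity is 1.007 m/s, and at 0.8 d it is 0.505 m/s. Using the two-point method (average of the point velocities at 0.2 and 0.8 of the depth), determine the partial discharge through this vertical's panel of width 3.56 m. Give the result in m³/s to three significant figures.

6.54 m³/s

v̄ = (1.007 + 0.505) / 2 = 0.7560 m/s
q = v̄ × d × w = 0.7560 × 2.43 × 3.56 = 6.540 m³/s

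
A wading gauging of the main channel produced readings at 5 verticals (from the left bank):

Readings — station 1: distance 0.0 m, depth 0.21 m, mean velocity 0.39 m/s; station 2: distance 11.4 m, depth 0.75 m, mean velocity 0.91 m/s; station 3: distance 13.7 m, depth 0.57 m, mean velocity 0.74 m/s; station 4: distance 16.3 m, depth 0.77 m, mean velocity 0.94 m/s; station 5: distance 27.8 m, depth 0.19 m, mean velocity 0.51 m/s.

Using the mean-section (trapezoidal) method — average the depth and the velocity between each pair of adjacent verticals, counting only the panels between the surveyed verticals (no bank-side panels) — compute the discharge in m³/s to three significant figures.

10.3 m³/s

Panel 1-2: Δb = 11.4 m, d̄ = (0.21+0.75)/2 = 0.48, v̄ = (0.39+0.91)/2 = 0.65 → q = 11.4×0.48×0.65 = 3.557 m³/s
Panel 2-3: Δb = 2.3 m, d̄ = (0.75+0.57)/2 = 0.66, v̄ = (0.91+0.74)/2 = 0.825 → q = 2.3×0.66×0.825 = 1.252 m³/s
Panel 3-4: Δb = 2.6 m, d̄ = (0.57+0.77)/2 = 0.67, v̄ = (0.74+0.94)/2 = 0.84 → q = 2.6×0.67×0.84 = 1.463 m³/s
Panel 4-5: Δb = 11.5 m, d̄ = (0.77+0.19)/2 = 0.48, v̄ = (0.94+0.51)/2 = 0.725 → q = 11.5×0.48×0.725 = 4.002 m³/s
Q = Σ q = 10.27 m³/s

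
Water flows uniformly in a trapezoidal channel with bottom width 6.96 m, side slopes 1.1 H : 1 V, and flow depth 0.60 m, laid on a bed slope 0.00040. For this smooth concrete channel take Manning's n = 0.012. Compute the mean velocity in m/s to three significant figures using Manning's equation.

A = (b + z·y)·y = (6.96 + 1.1×0.60)×0.60 = 4.572 m²
P = b + 2y√(1+z²) = 6.96 + 2×0.60×√(1+1.1²) = 8.744 m
R = A/P = 4.572/8.744 = 0.5229 m
Q = (1/n)·A·R^(2/3)·S^(1/2) = (1/0.012) × 4.572 × 0.5229^(2/3) × 0.00040^(1/2) = 4.946 m³/s
V = Q/A = 4.946/4.572 = 1.082 m/s

1.08 m/s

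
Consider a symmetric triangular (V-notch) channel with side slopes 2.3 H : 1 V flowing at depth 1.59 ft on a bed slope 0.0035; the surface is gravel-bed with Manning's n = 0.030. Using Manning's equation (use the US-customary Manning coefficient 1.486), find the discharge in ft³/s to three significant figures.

A = z·y² = 2.3×1.59² = 5.815 ft²
P = 2y√(1+z²) = 2×1.59×√(1+2.3²) = 7.975 ft
R = A/P = 5.815/7.975 = 0.7291 ft
Q = (1.486/n)·A·R^(2/3)·S^(1/2) = (1.486/0.030) × 5.815 × 0.7291^(2/3) × 0.0035^(1/2) = 13.80 ft³/s

13.8 ft³/s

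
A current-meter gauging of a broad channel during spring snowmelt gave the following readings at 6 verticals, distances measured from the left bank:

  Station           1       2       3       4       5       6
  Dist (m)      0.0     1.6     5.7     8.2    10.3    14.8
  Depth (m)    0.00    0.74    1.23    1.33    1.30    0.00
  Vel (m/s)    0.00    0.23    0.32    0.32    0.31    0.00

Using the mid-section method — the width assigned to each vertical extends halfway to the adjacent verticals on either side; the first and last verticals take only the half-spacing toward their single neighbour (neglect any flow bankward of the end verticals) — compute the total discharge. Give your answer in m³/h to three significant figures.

w_2 = (5.7 − 0.0)/2 = 2.85 m; q_2 = 0.23 × 0.74 × 2.85 = 0.4851 m³/s
w_3 = (8.2 − 1.6)/2 = 3.3 m; q_3 = 0.32 × 1.23 × 3.3 = 1.299 m³/s
w_4 = (10.3 − 5.7)/2 = 2.3 m; q_4 = 0.32 × 1.33 × 2.3 = 0.9789 m³/s
w_5 = (14.8 − 8.2)/2 = 3.3 m; q_5 = 0.31 × 1.30 × 3.3 = 1.330 m³/s
Stations 1, 6 contribute zero (depth or velocity is 0).
Q = Σ qᵢ = 4.093 m³/s
= 4.093 × 3600 = 14730 m³/h

14700 m³/h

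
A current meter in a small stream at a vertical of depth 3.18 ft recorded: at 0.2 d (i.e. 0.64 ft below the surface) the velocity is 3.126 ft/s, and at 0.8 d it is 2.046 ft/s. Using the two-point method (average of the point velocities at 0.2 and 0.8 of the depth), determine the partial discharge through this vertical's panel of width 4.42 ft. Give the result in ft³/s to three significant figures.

36.3 ft³/s

v̄ = (3.126 + 2.046) / 2 = 2.586 ft/s
q = v̄ × d × w = 2.586 × 3.18 × 4.42 = 36.35 ft³/s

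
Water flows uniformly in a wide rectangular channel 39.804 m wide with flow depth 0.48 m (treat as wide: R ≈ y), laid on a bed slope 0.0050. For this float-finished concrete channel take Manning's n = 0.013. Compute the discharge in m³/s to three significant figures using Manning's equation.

A = b·y = 39.804 × 0.48 = 19.11 m²
Wide channel: R ≈ y = 0.48 m
Q = (1/n)·A·R^(2/3)·S^(1/2) = (1/0.013) × 19.11 × 0.4800^(2/3) × 0.0050^(1/2) = 63.71 m³/s

63.7 m³/s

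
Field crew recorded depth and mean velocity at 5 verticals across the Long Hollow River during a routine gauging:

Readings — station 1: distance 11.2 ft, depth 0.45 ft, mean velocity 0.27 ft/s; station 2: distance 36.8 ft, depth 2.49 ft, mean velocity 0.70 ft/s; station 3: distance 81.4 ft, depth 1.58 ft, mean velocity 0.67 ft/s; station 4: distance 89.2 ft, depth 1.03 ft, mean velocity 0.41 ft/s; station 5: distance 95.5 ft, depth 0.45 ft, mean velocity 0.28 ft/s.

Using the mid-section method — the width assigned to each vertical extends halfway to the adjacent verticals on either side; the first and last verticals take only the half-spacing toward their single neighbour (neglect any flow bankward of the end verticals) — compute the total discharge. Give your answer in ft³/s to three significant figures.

w_1 = (36.8 − 11.2)/2 = 12.8 ft; q_1 = 0.27 × 0.45 × 12.8 = 1.555 ft³/s
w_2 = (81.4 − 11.2)/2 = 35.1 ft; q_2 = 0.70 × 2.49 × 35.1 = 61.18 ft³/s
w_3 = (89.2 − 36.8)/2 = 26.2 ft; q_3 = 0.67 × 1.58 × 26.2 = 27.74 ft³/s
w_4 = (95.5 − 81.4)/2 = 7.05 ft; q_4 = 0.41 × 1.03 × 7.05 = 2.977 ft³/s
w_5 = (95.5 − 89.2)/2 = 3.15 ft; q_5 = 0.28 × 0.45 × 3.15 = 0.3969 ft³/s
Q = Σ qᵢ = 93.84 ft³/s

93.8 ft³/s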